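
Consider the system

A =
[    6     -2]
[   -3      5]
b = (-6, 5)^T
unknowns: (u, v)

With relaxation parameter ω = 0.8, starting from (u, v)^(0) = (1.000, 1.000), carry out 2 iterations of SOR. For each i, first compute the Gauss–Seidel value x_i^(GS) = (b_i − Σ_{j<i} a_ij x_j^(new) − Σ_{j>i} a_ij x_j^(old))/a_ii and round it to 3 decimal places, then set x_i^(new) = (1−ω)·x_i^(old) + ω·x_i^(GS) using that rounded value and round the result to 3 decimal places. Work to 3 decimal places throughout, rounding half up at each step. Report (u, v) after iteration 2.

(-0.643, 0.659)

Iteration 1:
  u: GS value = (-6 - (-2)·1.000) / (6) = -0.667;  u ← (1−ω)·1.000 + ω·-0.667 = -0.334
  v: GS value = (5 - (-3)·-0.334) / (5) = 0.800;  v ← (1−ω)·1.000 + ω·0.800 = 0.840
Iteration 2:
  u: GS value = (-6 - (-2)·0.840) / (6) = -0.720;  u ← (1−ω)·-0.334 + ω·-0.720 = -0.643
  v: GS value = (5 - (-3)·-0.643) / (5) = 0.614;  v ← (1−ω)·0.840 + ω·0.614 = 0.659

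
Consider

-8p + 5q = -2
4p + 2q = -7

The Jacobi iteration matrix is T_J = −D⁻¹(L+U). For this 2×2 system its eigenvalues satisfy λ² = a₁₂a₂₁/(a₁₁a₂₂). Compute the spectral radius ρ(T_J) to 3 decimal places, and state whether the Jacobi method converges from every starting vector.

1.118

a₁₂a₂₁/(a₁₁a₂₂) = (5)·(4) / ((-8)·(2)) = -1.250000
ρ = √|-1.250000| = √1.250000 = 1.118
ρ > 1, so Jacobi diverges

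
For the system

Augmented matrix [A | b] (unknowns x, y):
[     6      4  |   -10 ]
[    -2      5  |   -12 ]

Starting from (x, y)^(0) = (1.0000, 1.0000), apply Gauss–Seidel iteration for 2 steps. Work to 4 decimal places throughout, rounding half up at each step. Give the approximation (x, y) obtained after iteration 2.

Iteration 1:
  x = (-10 - (4)·1.0000) / (6) = -2.3333
  y = (-12 - (-2)·-2.3333) / (5) = -3.3333
Iteration 2:
  x = (-10 - (4)·-3.3333) / (6) = 0.5555
  y = (-12 - (-2)·0.5555) / (5) = -2.1778

(0.5555, -2.1778)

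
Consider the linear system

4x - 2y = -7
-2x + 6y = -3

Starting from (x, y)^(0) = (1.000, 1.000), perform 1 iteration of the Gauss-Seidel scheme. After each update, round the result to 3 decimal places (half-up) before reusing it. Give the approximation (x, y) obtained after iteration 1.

Iteration 1:
  x = (-7 - (-2)·1.000) / (4) = -1.250
  y = (-3 - (-2)·-1.250) / (6) = -0.917

(-1.250, -0.917)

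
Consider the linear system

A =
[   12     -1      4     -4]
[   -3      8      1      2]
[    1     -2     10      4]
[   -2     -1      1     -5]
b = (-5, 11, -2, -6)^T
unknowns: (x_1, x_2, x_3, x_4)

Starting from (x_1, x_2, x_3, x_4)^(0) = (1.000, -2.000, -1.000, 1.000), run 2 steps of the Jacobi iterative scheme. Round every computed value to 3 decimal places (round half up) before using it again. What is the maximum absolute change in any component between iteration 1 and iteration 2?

Iteration 1:
  x_1 = (-5 - (-1)·-2.000 - (4)·-1.000 - (-4)·1.000) / (12) = 0.083
  x_2 = (11 - (-3)·1.000 - (1)·-1.000 - (2)·1.000) / (8) = 1.625
  x_3 = (-2 - (1)·1.000 - (-2)·-2.000 - (4)·1.000) / (10) = -1.100
  x_4 = (-6 - (-2)·1.000 - (-1)·-2.000 - (1)·-1.000) / (-5) = 1.000
Iteration 2:
  x_1 = (-5 - (-1)·1.625 - (4)·-1.100 - (-4)·1.000) / (12) = 0.419
  x_2 = (11 - (-3)·0.083 - (1)·-1.100 - (2)·1.000) / (8) = 1.294
  x_3 = (-2 - (1)·0.083 - (-2)·1.625 - (4)·1.000) / (10) = -0.283
  x_4 = (-6 - (-2)·0.083 - (-1)·1.625 - (1)·-1.100) / (-5) = 0.622
Change: (0.336, -0.331, 0.817, -0.378) → max |·| = 0.817

0.817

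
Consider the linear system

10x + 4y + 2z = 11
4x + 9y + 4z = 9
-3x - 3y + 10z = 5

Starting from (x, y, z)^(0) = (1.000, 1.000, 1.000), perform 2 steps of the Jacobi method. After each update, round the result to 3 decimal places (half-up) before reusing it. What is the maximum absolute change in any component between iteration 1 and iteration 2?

Iteration 1:
  x = (11 - (4)·1.000 - (2)·1.000) / (10) = 0.500
  y = (9 - (4)·1.000 - (4)·1.000) / (9) = 0.111
  z = (5 - (-3)·1.000 - (-3)·1.000) / (10) = 1.100
Iteration 2:
  x = (11 - (4)·0.111 - (2)·1.100) / (10) = 0.836
  y = (9 - (4)·0.500 - (4)·1.100) / (9) = 0.289
  z = (5 - (-3)·0.500 - (-3)·0.111) / (10) = 0.683
Change: (0.336, 0.178, -0.417) → max |·| = 0.417

0.417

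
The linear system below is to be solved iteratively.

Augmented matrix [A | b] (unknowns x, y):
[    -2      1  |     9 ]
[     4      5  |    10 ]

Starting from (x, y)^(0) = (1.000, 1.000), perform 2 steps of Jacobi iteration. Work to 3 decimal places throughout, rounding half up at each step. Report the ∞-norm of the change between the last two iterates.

4.000

Iteration 1:
  x = (9 - (1)·1.000) / (-2) = -4.000
  y = (10 - (4)·1.000) / (5) = 1.200
Iteration 2:
  x = (9 - (1)·1.200) / (-2) = -3.900
  y = (10 - (4)·-4.000) / (5) = 5.200
Change: (0.100, 4.000) → max |·| = 4.000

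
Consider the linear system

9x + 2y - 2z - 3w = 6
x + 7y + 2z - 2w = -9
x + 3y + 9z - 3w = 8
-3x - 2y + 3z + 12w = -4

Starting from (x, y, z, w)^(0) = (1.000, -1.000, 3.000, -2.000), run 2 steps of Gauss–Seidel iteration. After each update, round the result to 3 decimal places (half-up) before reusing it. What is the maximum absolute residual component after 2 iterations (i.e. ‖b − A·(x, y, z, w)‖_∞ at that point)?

Iteration 1:
  x = (6 - (2)·-1.000 - (-2)·3.000 - (-3)·-2.000) / (9) = 0.889
  y = (-9 - (1)·0.889 - (2)·3.000 - (-2)·-2.000) / (7) = -2.841
  z = (8 - (1)·0.889 - (3)·-2.841 - (-3)·-2.000) / (9) = 1.070
  w = (-4 - (-3)·0.889 - (-2)·-2.841 - (3)·1.070) / (12) = -0.852
Iteration 2:
  x = (6 - (2)·-2.841 - (-2)·1.070 - (-3)·-0.852) / (9) = 1.252
  y = (-9 - (1)·1.252 - (2)·1.070 - (-2)·-0.852) / (7) = -2.014
  z = (8 - (1)·1.252 - (3)·-2.014 - (-3)·-0.852) / (9) = 1.137
  w = (-4 - (-3)·1.252 - (-2)·-2.014 - (3)·1.137) / (12) = -0.640
Residual b − A·x = (-0.886, 0.292, 0.637, -0.003); ∞-norm = 0.886

0.886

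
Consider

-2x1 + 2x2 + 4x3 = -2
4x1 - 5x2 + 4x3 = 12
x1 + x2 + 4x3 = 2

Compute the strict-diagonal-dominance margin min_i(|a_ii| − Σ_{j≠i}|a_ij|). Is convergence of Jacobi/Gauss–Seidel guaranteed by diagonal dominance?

-4

row 1: |-2| − (2+4) = -4
row 2: |-5| − (4+4) = -3
row 3: |4| − (1+1) = 2
minimum over rows = -4 → not strictly diagonally dominant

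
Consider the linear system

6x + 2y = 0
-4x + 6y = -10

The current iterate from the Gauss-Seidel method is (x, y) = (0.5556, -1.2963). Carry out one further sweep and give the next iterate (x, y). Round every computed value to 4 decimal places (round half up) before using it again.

(0.4321, -1.3786)

One sweep:
  x = (0 - (2)·-1.2963) / (6) = 0.4321
  y = (-10 - (-4)·0.4321) / (6) = -1.3786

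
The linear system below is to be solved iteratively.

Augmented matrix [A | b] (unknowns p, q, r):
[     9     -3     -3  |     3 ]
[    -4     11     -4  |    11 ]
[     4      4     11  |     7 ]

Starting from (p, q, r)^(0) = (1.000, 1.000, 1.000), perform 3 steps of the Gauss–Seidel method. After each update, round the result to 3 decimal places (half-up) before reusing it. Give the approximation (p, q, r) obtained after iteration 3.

(0.695, 1.226, -0.062)

Iteration 1:
  p = (3 - (-3)·1.000 - (-3)·1.000) / (9) = 1.000
  q = (11 - (-4)·1.000 - (-4)·1.000) / (11) = 1.727
  r = (7 - (4)·1.000 - (4)·1.727) / (11) = -0.355
Iteration 2:
  p = (3 - (-3)·1.727 - (-3)·-0.355) / (9) = 0.791
  q = (11 - (-4)·0.791 - (-4)·-0.355) / (11) = 1.159
  r = (7 - (4)·0.791 - (4)·1.159) / (11) = -0.073
Iteration 3:
  p = (3 - (-3)·1.159 - (-3)·-0.073) / (9) = 0.695
  q = (11 - (-4)·0.695 - (-4)·-0.073) / (11) = 1.226
  r = (7 - (4)·0.695 - (4)·1.226) / (11) = -0.062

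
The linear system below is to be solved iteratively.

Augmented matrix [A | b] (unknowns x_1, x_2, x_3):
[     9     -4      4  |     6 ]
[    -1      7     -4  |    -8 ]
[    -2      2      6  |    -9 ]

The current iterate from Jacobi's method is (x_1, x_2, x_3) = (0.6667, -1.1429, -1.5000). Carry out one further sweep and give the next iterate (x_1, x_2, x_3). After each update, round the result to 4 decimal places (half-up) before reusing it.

(0.8254, -1.9048, -0.8968)

One sweep:
  x_1 = (6 - (-4)·-1.1429 - (4)·-1.5000) / (9) = 0.8254
  x_2 = (-8 - (-1)·0.6667 - (-4)·-1.5000) / (7) = -1.9048
  x_3 = (-9 - (-2)·0.6667 - (2)·-1.1429) / (6) = -0.8968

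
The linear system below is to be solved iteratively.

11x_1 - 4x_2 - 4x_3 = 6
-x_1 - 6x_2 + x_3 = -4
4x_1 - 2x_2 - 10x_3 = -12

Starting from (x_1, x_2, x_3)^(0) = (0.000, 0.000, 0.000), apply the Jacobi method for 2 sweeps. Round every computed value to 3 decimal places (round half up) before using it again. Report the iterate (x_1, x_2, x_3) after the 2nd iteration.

(1.224, 0.776, 1.285)

Iteration 1:
  x_1 = (6 - (-4)·0.000 - (-4)·0.000) / (11) = 0.545
  x_2 = (-4 - (-1)·0.000 - (1)·0.000) / (-6) = 0.667
  x_3 = (-12 - (4)·0.000 - (-2)·0.000) / (-10) = 1.200
Iteration 2:
  x_1 = (6 - (-4)·0.667 - (-4)·1.200) / (11) = 1.224
  x_2 = (-4 - (-1)·0.545 - (1)·1.200) / (-6) = 0.776
  x_3 = (-12 - (4)·0.545 - (-2)·0.667) / (-10) = 1.285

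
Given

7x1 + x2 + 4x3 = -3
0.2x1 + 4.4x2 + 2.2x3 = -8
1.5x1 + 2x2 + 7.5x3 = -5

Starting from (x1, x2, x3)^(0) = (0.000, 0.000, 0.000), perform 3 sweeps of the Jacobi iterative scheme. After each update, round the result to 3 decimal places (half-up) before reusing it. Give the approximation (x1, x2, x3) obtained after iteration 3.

(-0.164, -1.780, -0.318)

Iteration 1:
  x1 = (-3 - (1)·0.000 - (4)·0.000) / (7) = -0.429
  x2 = (-8 - (0.2)·0.000 - (2.2)·0.000) / (4.4) = -1.818
  x3 = (-5 - (1.5)·0.000 - (2)·0.000) / (7.5) = -0.667
Iteration 2:
  x1 = (-3 - (1)·-1.818 - (4)·-0.667) / (7) = 0.212
  x2 = (-8 - (0.2)·-0.429 - (2.2)·-0.667) / (4.4) = -1.465
  x3 = (-5 - (1.5)·-0.429 - (2)·-1.818) / (7.5) = -0.096
Iteration 3:
  x1 = (-3 - (1)·-1.465 - (4)·-0.096) / (7) = -0.164
  x2 = (-8 - (0.2)·0.212 - (2.2)·-0.096) / (4.4) = -1.780
  x3 = (-5 - (1.5)·0.212 - (2)·-1.465) / (7.5) = -0.318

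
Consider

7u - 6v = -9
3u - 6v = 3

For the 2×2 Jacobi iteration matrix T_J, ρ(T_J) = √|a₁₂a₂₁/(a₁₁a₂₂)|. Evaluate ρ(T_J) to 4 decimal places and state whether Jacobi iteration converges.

a₁₂a₂₁/(a₁₁a₂₂) = (-6)·(3) / ((7)·(-6)) = 0.428571
ρ = √|0.428571| = √0.428571 = 0.6547
ρ < 1, so Jacobi converges

0.6547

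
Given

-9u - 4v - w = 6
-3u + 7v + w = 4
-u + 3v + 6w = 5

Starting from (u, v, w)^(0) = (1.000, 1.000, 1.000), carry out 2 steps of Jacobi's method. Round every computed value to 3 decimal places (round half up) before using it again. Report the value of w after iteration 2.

Iteration 1:
  u = (6 - (-4)·1.000 - (-1)·1.000) / (-9) = -1.222
  v = (4 - (-3)·1.000 - (1)·1.000) / (7) = 0.857
  w = (5 - (-1)·1.000 - (3)·1.000) / (6) = 0.500
Iteration 2:
  u = (6 - (-4)·0.857 - (-1)·0.500) / (-9) = -1.103
  v = (4 - (-3)·-1.222 - (1)·0.500) / (7) = -0.024
  w = (5 - (-1)·-1.222 - (3)·0.857) / (6) = 0.201

0.201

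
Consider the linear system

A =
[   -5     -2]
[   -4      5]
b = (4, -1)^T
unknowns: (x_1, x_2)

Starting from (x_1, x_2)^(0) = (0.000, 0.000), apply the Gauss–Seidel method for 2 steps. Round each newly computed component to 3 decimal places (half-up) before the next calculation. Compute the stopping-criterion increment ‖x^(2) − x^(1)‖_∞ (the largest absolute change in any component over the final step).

0.336

Iteration 1:
  x_1 = (4 - (-2)·0.000) / (-5) = -0.800
  x_2 = (-1 - (-4)·-0.800) / (5) = -0.840
Iteration 2:
  x_1 = (4 - (-2)·-0.840) / (-5) = -0.464
  x_2 = (-1 - (-4)·-0.464) / (5) = -0.571
Change: (0.336, 0.269) → max |·| = 0.336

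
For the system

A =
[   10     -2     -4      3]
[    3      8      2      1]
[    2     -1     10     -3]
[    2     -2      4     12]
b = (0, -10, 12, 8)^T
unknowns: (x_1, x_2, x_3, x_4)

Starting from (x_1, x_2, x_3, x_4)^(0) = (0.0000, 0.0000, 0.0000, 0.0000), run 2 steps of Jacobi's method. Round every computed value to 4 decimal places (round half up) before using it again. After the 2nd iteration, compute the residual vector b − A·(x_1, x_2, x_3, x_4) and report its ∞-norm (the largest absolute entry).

Iteration 1:
  x_1 = (0 - (-2)·0.0000 - (-4)·0.0000 - (3)·0.0000) / (10) = 0.0000
  x_2 = (-10 - (3)·0.0000 - (2)·0.0000 - (1)·0.0000) / (8) = -1.2500
  x_3 = (12 - (2)·0.0000 - (-1)·0.0000 - (-3)·0.0000) / (10) = 1.2000
  x_4 = (8 - (2)·0.0000 - (-2)·0.0000 - (4)·0.0000) / (12) = 0.6667
Iteration 2:
  x_1 = (0 - (-2)·-1.2500 - (-4)·1.2000 - (3)·0.6667) / (10) = 0.0300
  x_2 = (-10 - (3)·0.0000 - (2)·1.2000 - (1)·0.6667) / (8) = -1.6333
  x_3 = (12 - (2)·0.0000 - (-1)·-1.2500 - (-3)·0.6667) / (10) = 1.2750
  x_4 = (8 - (2)·0.0000 - (-2)·-1.2500 - (4)·1.2000) / (12) = 0.0583
Residual b − A·x = (1.3585, 0.3681, -2.2684, -1.1262); ∞-norm = 2.2684

2.2684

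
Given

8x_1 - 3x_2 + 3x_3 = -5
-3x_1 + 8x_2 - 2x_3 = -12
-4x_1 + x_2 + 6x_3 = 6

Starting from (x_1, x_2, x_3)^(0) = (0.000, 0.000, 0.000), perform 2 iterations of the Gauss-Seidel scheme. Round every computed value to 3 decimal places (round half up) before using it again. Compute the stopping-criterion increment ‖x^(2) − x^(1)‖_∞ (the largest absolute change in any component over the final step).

0.977

Iteration 1:
  x_1 = (-5 - (-3)·0.000 - (3)·0.000) / (8) = -0.625
  x_2 = (-12 - (-3)·-0.625 - (-2)·0.000) / (8) = -1.734
  x_3 = (6 - (-4)·-0.625 - (1)·-1.734) / (6) = 0.872
Iteration 2:
  x_1 = (-5 - (-3)·-1.734 - (3)·0.872) / (8) = -1.602
  x_2 = (-12 - (-3)·-1.602 - (-2)·0.872) / (8) = -1.883
  x_3 = (6 - (-4)·-1.602 - (1)·-1.883) / (6) = 0.246
Change: (-0.977, -0.149, -0.626) → max |·| = 0.977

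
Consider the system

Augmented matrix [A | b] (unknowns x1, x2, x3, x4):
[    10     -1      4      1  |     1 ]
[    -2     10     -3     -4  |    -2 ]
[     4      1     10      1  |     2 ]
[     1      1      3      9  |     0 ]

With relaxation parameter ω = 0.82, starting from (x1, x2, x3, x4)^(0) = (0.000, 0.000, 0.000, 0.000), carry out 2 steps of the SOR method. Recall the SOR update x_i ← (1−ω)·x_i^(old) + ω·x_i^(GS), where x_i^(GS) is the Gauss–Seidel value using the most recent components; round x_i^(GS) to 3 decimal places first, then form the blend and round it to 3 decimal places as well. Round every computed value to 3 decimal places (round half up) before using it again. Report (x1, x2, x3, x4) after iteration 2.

Iteration 1:
  x1: GS value = (1 - (-1)·0.000 - (4)·0.000 - (1)·0.000) / (10) = 0.100;  x1 ← (1−ω)·0.000 + ω·0.100 = 0.082
  x2: GS value = (-2 - (-2)·0.082 - (-3)·0.000 - (-4)·0.000) / (10) = -0.184;  x2 ← (1−ω)·0.000 + ω·-0.184 = -0.151
  x3: GS value = (2 - (4)·0.082 - (1)·-0.151 - (1)·0.000) / (10) = 0.182;  x3 ← (1−ω)·0.000 + ω·0.182 = 0.149
  x4: GS value = (0 - (1)·0.082 - (1)·-0.151 - (3)·0.149) / (9) = -0.042;  x4 ← (1−ω)·0.000 + ω·-0.042 = -0.034
Iteration 2:
  x1: GS value = (1 - (-1)·-0.151 - (4)·0.149 - (1)·-0.034) / (10) = 0.029;  x1 ← (1−ω)·0.082 + ω·0.029 = 0.039
  x2: GS value = (-2 - (-2)·0.039 - (-3)·0.149 - (-4)·-0.034) / (10) = -0.161;  x2 ← (1−ω)·-0.151 + ω·-0.161 = -0.159
  x3: GS value = (2 - (4)·0.039 - (1)·-0.159 - (1)·-0.034) / (10) = 0.204;  x3 ← (1−ω)·0.149 + ω·0.204 = 0.194
  x4: GS value = (0 - (1)·0.039 - (1)·-0.159 - (3)·0.194) / (9) = -0.051;  x4 ← (1−ω)·-0.034 + ω·-0.051 = -0.048

(0.039, -0.159, 0.194, -0.048)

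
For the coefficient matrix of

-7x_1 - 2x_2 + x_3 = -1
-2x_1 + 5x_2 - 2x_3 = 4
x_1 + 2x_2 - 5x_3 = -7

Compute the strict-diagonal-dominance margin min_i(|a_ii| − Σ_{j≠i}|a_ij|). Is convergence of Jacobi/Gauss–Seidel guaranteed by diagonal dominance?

row 1: |-7| − (2+1) = 4
row 2: |5| − (2+2) = 1
row 3: |-5| − (1+2) = 2
minimum over rows = 1 → strictly diagonally dominant (convergence guaranteed)

1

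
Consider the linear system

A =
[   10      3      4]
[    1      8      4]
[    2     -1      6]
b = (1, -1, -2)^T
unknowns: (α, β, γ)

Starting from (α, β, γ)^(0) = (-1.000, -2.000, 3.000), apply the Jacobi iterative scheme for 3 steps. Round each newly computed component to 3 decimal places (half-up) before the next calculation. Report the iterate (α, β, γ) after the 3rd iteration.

Iteration 1:
  α = (1 - (3)·-2.000 - (4)·3.000) / (10) = -0.500
  β = (-1 - (1)·-1.000 - (4)·3.000) / (8) = -1.500
  γ = (-2 - (2)·-1.000 - (-1)·-2.000) / (6) = -0.333
Iteration 2:
  α = (1 - (3)·-1.500 - (4)·-0.333) / (10) = 0.683
  β = (-1 - (1)·-0.500 - (4)·-0.333) / (8) = 0.104
  γ = (-2 - (2)·-0.500 - (-1)·-1.500) / (6) = -0.417
Iteration 3:
  α = (1 - (3)·0.104 - (4)·-0.417) / (10) = 0.236
  β = (-1 - (1)·0.683 - (4)·-0.417) / (8) = -0.002
  γ = (-2 - (2)·0.683 - (-1)·0.104) / (6) = -0.544

(0.236, -0.002, -0.544)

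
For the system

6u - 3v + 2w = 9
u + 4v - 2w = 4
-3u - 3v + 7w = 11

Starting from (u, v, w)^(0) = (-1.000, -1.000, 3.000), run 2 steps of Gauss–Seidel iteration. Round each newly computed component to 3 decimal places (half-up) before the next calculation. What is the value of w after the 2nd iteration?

Iteration 1:
  u = (9 - (-3)·-1.000 - (2)·3.000) / (6) = 0.000
  v = (4 - (1)·0.000 - (-2)·3.000) / (4) = 2.500
  w = (11 - (-3)·0.000 - (-3)·2.500) / (7) = 2.643
Iteration 2:
  u = (9 - (-3)·2.500 - (2)·2.643) / (6) = 1.869
  v = (4 - (1)·1.869 - (-2)·2.643) / (4) = 1.854
  w = (11 - (-3)·1.869 - (-3)·1.854) / (7) = 3.167

3.167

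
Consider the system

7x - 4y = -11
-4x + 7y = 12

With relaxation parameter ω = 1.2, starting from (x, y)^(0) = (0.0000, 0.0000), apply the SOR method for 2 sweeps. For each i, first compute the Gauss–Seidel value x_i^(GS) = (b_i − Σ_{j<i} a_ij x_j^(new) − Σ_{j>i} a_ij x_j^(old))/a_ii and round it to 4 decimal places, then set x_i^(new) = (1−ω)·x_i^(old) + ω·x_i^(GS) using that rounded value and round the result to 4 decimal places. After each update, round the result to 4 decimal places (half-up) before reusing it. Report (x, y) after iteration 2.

(-0.9847, 1.2291)

Iteration 1:
  x: GS value = (-11 - (-4)·0.0000) / (7) = -1.5714;  x ← (1−ω)·0.0000 + ω·-1.5714 = -1.8857
  y: GS value = (12 - (-4)·-1.8857) / (7) = 0.6367;  y ← (1−ω)·0.0000 + ω·0.6367 = 0.7640
Iteration 2:
  x: GS value = (-11 - (-4)·0.7640) / (7) = -1.1349;  x ← (1−ω)·-1.8857 + ω·-1.1349 = -0.9847
  y: GS value = (12 - (-4)·-0.9847) / (7) = 1.1516;  y ← (1−ω)·0.7640 + ω·1.1516 = 1.2291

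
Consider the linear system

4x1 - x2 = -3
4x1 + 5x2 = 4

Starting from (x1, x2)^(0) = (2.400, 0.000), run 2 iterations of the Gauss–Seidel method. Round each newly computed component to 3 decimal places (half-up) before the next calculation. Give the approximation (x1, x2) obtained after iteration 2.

Iteration 1:
  x1 = (-3 - (-1)·0.000) / (4) = -0.750
  x2 = (4 - (4)·-0.750) / (5) = 1.400
Iteration 2:
  x1 = (-3 - (-1)·1.400) / (4) = -0.400
  x2 = (4 - (4)·-0.400) / (5) = 1.120

(-0.400, 1.120)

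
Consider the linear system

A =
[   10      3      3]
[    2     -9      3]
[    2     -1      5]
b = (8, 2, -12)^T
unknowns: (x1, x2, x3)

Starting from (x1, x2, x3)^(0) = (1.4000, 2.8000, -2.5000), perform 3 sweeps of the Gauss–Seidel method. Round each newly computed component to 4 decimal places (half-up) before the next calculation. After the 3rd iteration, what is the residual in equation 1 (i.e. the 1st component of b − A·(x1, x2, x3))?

0.5858

Iteration 1:
  x1 = (8 - (3)·2.8000 - (3)·-2.5000) / (10) = 0.7100
  x2 = (2 - (2)·0.7100 - (3)·-2.5000) / (-9) = -0.8978
  x3 = (-12 - (2)·0.7100 - (-1)·-0.8978) / (5) = -2.8636
Iteration 2:
  x1 = (8 - (3)·-0.8978 - (3)·-2.8636) / (10) = 1.9284
  x2 = (2 - (2)·1.9284 - (3)·-2.8636) / (-9) = -0.7482
  x3 = (-12 - (2)·1.9284 - (-1)·-0.7482) / (5) = -3.3210
Iteration 3:
  x1 = (8 - (3)·-0.7482 - (3)·-3.3210) / (10) = 2.0208
  x2 = (2 - (2)·2.0208 - (3)·-3.3210) / (-9) = -0.8802
  x3 = (-12 - (2)·2.0208 - (-1)·-0.8802) / (5) = -3.3844
Residual b − A·x = (0.5858, 0.1898, 0.0002)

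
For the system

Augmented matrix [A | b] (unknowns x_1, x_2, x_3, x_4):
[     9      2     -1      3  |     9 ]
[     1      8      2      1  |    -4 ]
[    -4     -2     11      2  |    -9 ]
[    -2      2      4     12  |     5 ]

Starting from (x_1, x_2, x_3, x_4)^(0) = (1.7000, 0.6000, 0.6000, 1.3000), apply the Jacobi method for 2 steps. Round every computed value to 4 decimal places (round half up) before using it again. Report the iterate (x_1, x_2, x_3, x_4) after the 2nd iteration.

Iteration 1:
  x_1 = (9 - (2)·0.6000 - (-1)·0.6000 - (3)·1.3000) / (9) = 0.5000
  x_2 = (-4 - (1)·1.7000 - (2)·0.6000 - (1)·1.3000) / (8) = -1.0250
  x_3 = (-9 - (-4)·1.7000 - (-2)·0.6000 - (2)·1.3000) / (11) = -0.3273
  x_4 = (5 - (-2)·1.7000 - (2)·0.6000 - (4)·0.6000) / (12) = 0.4000
Iteration 2:
  x_1 = (9 - (2)·-1.0250 - (-1)·-0.3273 - (3)·0.4000) / (9) = 1.0581
  x_2 = (-4 - (1)·0.5000 - (2)·-0.3273 - (1)·0.4000) / (8) = -0.5307
  x_3 = (-9 - (-4)·0.5000 - (-2)·-1.0250 - (2)·0.4000) / (11) = -0.8955
  x_4 = (5 - (-2)·0.5000 - (2)·-1.0250 - (4)·-0.3273) / (12) = 0.7799

(1.0581, -0.5307, -0.8955, 0.7799)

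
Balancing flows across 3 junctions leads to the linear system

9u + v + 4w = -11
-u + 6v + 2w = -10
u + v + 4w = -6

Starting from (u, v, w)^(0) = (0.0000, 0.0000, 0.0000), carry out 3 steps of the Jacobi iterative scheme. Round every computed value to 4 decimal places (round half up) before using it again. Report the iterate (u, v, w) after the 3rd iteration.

(-0.7243, -1.4691, -1.0648)

Iteration 1:
  u = (-11 - (1)·0.0000 - (4)·0.0000) / (9) = -1.2222
  v = (-10 - (-1)·0.0000 - (2)·0.0000) / (6) = -1.6667
  w = (-6 - (1)·0.0000 - (1)·0.0000) / (4) = -1.5000
Iteration 2:
  u = (-11 - (1)·-1.6667 - (4)·-1.5000) / (9) = -0.3704
  v = (-10 - (-1)·-1.2222 - (2)·-1.5000) / (6) = -1.3704
  w = (-6 - (1)·-1.2222 - (1)·-1.6667) / (4) = -0.7778
Iteration 3:
  u = (-11 - (1)·-1.3704 - (4)·-0.7778) / (9) = -0.7243
  v = (-10 - (-1)·-0.3704 - (2)·-0.7778) / (6) = -1.4691
  w = (-6 - (1)·-0.3704 - (1)·-1.3704) / (4) = -1.0648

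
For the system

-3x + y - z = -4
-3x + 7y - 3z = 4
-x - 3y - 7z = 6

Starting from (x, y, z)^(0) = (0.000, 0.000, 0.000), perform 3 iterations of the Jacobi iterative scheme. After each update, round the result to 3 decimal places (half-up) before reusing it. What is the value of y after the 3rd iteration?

0.793

Iteration 1:
  x = (-4 - (1)·0.000 - (-1)·0.000) / (-3) = 1.333
  y = (4 - (-3)·0.000 - (-3)·0.000) / (7) = 0.571
  z = (6 - (-1)·0.000 - (-3)·0.000) / (-7) = -0.857
Iteration 2:
  x = (-4 - (1)·0.571 - (-1)·-0.857) / (-3) = 1.809
  y = (4 - (-3)·1.333 - (-3)·-0.857) / (7) = 0.775
  z = (6 - (-1)·1.333 - (-3)·0.571) / (-7) = -1.292
Iteration 3:
  x = (-4 - (1)·0.775 - (-1)·-1.292) / (-3) = 2.022
  y = (4 - (-3)·1.809 - (-3)·-1.292) / (7) = 0.793
  z = (6 - (-1)·1.809 - (-3)·0.775) / (-7) = -1.448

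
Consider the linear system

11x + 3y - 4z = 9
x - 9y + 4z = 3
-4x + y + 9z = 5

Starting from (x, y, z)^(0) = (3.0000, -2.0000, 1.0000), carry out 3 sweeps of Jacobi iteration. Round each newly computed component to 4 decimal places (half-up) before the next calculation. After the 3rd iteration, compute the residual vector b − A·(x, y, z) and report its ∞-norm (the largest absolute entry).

1.2012

Iteration 1:
  x = (9 - (3)·-2.0000 - (-4)·1.0000) / (11) = 1.7273
  y = (3 - (1)·3.0000 - (4)·1.0000) / (-9) = 0.4444
  z = (5 - (-4)·3.0000 - (1)·-2.0000) / (9) = 2.1111
Iteration 2:
  x = (9 - (3)·0.4444 - (-4)·2.1111) / (11) = 1.4647
  y = (3 - (1)·1.7273 - (4)·2.1111) / (-9) = 0.7969
  z = (5 - (-4)·1.7273 - (1)·0.4444) / (9) = 1.2739
Iteration 3:
  x = (9 - (3)·0.7969 - (-4)·1.2739) / (11) = 1.0641
  y = (3 - (1)·1.4647 - (4)·1.2739) / (-9) = 0.3956
  z = (5 - (-4)·1.4647 - (1)·0.7969) / (9) = 1.1180
Residual b − A·x = (0.5801, 1.0243, -1.2012); ∞-norm = 1.2012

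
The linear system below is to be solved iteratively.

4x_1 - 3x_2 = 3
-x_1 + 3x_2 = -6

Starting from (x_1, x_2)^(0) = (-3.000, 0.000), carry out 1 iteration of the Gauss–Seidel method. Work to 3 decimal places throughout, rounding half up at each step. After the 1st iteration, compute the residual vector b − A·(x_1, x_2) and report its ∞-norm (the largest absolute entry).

5.250

Iteration 1:
  x_1 = (3 - (-3)·0.000) / (4) = 0.750
  x_2 = (-6 - (-1)·0.750) / (3) = -1.750
Residual b − A·x = (-5.250, 0.000); ∞-norm = 5.250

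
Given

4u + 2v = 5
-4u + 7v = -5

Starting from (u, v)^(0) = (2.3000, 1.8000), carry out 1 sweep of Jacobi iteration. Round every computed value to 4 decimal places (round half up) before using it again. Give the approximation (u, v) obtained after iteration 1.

Iteration 1:
  u = (5 - (2)·1.8000) / (4) = 0.3500
  v = (-5 - (-4)·2.3000) / (7) = 0.6000

(0.3500, 0.6000)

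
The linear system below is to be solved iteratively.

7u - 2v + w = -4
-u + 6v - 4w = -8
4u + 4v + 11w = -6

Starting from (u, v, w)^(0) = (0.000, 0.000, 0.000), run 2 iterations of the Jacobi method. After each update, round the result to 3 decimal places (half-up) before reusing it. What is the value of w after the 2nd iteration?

Iteration 1:
  u = (-4 - (-2)·0.000 - (1)·0.000) / (7) = -0.571
  v = (-8 - (-1)·0.000 - (-4)·0.000) / (6) = -1.333
  w = (-6 - (4)·0.000 - (4)·0.000) / (11) = -0.545
Iteration 2:
  u = (-4 - (-2)·-1.333 - (1)·-0.545) / (7) = -0.874
  v = (-8 - (-1)·-0.571 - (-4)·-0.545) / (6) = -1.792
  w = (-6 - (4)·-0.571 - (4)·-1.333) / (11) = 0.147

0.147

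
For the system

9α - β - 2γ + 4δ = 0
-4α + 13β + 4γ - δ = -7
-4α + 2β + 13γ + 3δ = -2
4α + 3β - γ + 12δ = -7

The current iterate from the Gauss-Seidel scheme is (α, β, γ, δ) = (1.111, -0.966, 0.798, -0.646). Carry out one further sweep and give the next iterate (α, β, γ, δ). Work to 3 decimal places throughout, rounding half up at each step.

(0.357, -0.724, 0.216, -0.503)

One sweep:
  α = (0 - (-1)·-0.966 - (-2)·0.798 - (4)·-0.646) / (9) = 0.357
  β = (-7 - (-4)·0.357 - (4)·0.798 - (-1)·-0.646) / (13) = -0.724
  γ = (-2 - (-4)·0.357 - (2)·-0.724 - (3)·-0.646) / (13) = 0.216
  δ = (-7 - (4)·0.357 - (3)·-0.724 - (-1)·0.216) / (12) = -0.503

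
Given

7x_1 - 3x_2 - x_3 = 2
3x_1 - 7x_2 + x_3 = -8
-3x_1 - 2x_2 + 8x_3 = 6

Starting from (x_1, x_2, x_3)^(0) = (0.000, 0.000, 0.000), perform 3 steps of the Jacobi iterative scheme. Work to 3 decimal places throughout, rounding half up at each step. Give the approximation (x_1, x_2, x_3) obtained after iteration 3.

(1.037, 1.685, 1.424)

Iteration 1:
  x_1 = (2 - (-3)·0.000 - (-1)·0.000) / (7) = 0.286
  x_2 = (-8 - (3)·0.000 - (1)·0.000) / (-7) = 1.143
  x_3 = (6 - (-3)·0.000 - (-2)·0.000) / (8) = 0.750
Iteration 2:
  x_1 = (2 - (-3)·1.143 - (-1)·0.750) / (7) = 0.883
  x_2 = (-8 - (3)·0.286 - (1)·0.750) / (-7) = 1.373
  x_3 = (6 - (-3)·0.286 - (-2)·1.143) / (8) = 1.143
Iteration 3:
  x_1 = (2 - (-3)·1.373 - (-1)·1.143) / (7) = 1.037
  x_2 = (-8 - (3)·0.883 - (1)·1.143) / (-7) = 1.685
  x_3 = (6 - (-3)·0.883 - (-2)·1.373) / (8) = 1.424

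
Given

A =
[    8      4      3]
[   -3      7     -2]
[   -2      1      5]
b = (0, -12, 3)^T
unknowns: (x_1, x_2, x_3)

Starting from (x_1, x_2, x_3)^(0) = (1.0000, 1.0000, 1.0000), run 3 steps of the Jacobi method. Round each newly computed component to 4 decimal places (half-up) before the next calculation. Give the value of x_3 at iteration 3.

1.0521

Iteration 1:
  x_1 = (0 - (4)·1.0000 - (3)·1.0000) / (8) = -0.8750
  x_2 = (-12 - (-3)·1.0000 - (-2)·1.0000) / (7) = -1.0000
  x_3 = (3 - (-2)·1.0000 - (1)·1.0000) / (5) = 0.8000
Iteration 2:
  x_1 = (0 - (4)·-1.0000 - (3)·0.8000) / (8) = 0.2000
  x_2 = (-12 - (-3)·-0.8750 - (-2)·0.8000) / (7) = -1.8607
  x_3 = (3 - (-2)·-0.8750 - (1)·-1.0000) / (5) = 0.4500
Iteration 3:
  x_1 = (0 - (4)·-1.8607 - (3)·0.4500) / (8) = 0.7616
  x_2 = (-12 - (-3)·0.2000 - (-2)·0.4500) / (7) = -1.5000
  x_3 = (3 - (-2)·0.2000 - (1)·-1.8607) / (5) = 1.0521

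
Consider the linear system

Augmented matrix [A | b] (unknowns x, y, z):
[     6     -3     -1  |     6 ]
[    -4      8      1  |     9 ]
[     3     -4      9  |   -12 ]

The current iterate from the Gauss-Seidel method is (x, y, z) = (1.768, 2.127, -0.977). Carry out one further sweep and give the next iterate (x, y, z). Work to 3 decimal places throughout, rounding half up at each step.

(1.901, 2.198, -0.990)

One sweep:
  x = (6 - (-3)·2.127 - (-1)·-0.977) / (6) = 1.901
  y = (9 - (-4)·1.901 - (1)·-0.977) / (8) = 2.198
  z = (-12 - (3)·1.901 - (-4)·2.198) / (9) = -0.990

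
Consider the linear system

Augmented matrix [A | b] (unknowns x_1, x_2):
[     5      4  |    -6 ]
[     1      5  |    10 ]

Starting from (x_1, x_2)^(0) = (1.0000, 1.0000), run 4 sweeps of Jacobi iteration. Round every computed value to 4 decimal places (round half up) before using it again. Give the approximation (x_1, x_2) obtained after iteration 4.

Iteration 1:
  x_1 = (-6 - (4)·1.0000) / (5) = -2.0000
  x_2 = (10 - (1)·1.0000) / (5) = 1.8000
Iteration 2:
  x_1 = (-6 - (4)·1.8000) / (5) = -2.6400
  x_2 = (10 - (1)·-2.0000) / (5) = 2.4000
Iteration 3:
  x_1 = (-6 - (4)·2.4000) / (5) = -3.1200
  x_2 = (10 - (1)·-2.6400) / (5) = 2.5280
Iteration 4:
  x_1 = (-6 - (4)·2.5280) / (5) = -3.2224
  x_2 = (10 - (1)·-3.1200) / (5) = 2.6240

(-3.2224, 2.6240)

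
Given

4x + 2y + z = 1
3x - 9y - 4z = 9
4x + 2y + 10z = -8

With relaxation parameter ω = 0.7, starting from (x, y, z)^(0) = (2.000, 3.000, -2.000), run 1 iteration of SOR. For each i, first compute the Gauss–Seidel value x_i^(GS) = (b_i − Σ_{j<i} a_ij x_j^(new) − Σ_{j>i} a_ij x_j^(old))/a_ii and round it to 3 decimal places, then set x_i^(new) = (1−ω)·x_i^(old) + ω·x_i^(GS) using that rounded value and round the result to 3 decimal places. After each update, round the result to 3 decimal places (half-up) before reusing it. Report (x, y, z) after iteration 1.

Iteration 1:
  x: GS value = (1 - (2)·3.000 - (1)·-2.000) / (4) = -0.750;  x ← (1−ω)·2.000 + ω·-0.750 = 0.075
  y: GS value = (9 - (3)·0.075 - (-4)·-2.000) / (-9) = -0.086;  y ← (1−ω)·3.000 + ω·-0.086 = 0.840
  z: GS value = (-8 - (4)·0.075 - (2)·0.840) / (10) = -0.998;  z ← (1−ω)·-2.000 + ω·-0.998 = -1.299

(0.075, 0.840, -1.299)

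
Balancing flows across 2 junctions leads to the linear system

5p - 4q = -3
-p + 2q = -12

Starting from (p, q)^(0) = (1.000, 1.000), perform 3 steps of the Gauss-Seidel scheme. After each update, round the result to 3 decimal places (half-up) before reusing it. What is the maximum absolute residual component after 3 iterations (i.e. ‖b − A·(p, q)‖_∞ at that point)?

Iteration 1:
  p = (-3 - (-4)·1.000) / (5) = 0.200
  q = (-12 - (-1)·0.200) / (2) = -5.900
Iteration 2:
  p = (-3 - (-4)·-5.900) / (5) = -5.320
  q = (-12 - (-1)·-5.320) / (2) = -8.660
Iteration 3:
  p = (-3 - (-4)·-8.660) / (5) = -7.528
  q = (-12 - (-1)·-7.528) / (2) = -9.764
Residual b − A·x = (-4.416, 0.000); ∞-norm = 4.416

4.416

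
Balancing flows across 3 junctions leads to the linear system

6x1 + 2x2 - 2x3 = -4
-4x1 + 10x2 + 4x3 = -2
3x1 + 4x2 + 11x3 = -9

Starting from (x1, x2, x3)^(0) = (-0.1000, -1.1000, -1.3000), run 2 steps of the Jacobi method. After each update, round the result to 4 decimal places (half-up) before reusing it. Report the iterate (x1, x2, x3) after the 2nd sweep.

Iteration 1:
  x1 = (-4 - (2)·-1.1000 - (-2)·-1.3000) / (6) = -0.7333
  x2 = (-2 - (-4)·-0.1000 - (4)·-1.3000) / (10) = 0.2800
  x3 = (-9 - (3)·-0.1000 - (4)·-1.1000) / (11) = -0.3909
Iteration 2:
  x1 = (-4 - (2)·0.2800 - (-2)·-0.3909) / (6) = -0.8903
  x2 = (-2 - (-4)·-0.7333 - (4)·-0.3909) / (10) = -0.3370
  x3 = (-9 - (3)·-0.7333 - (4)·0.2800) / (11) = -0.7200

(-0.8903, -0.3370, -0.7200)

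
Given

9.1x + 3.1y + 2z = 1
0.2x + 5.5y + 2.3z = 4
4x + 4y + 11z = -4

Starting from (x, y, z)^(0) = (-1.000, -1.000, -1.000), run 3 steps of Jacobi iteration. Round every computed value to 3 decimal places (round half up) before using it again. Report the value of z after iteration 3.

Iteration 1:
  x = (1 - (3.1)·-1.000 - (2)·-1.000) / (9.1) = 0.670
  y = (4 - (0.2)·-1.000 - (2.3)·-1.000) / (5.5) = 1.182
  z = (-4 - (4)·-1.000 - (4)·-1.000) / (11) = 0.364
Iteration 2:
  x = (1 - (3.1)·1.182 - (2)·0.364) / (9.1) = -0.373
  y = (4 - (0.2)·0.670 - (2.3)·0.364) / (5.5) = 0.551
  z = (-4 - (4)·0.670 - (4)·1.182) / (11) = -1.037
Iteration 3:
  x = (1 - (3.1)·0.551 - (2)·-1.037) / (9.1) = 0.150
  y = (4 - (0.2)·-0.373 - (2.3)·-1.037) / (5.5) = 1.174
  z = (-4 - (4)·-0.373 - (4)·0.551) / (11) = -0.428

-0.428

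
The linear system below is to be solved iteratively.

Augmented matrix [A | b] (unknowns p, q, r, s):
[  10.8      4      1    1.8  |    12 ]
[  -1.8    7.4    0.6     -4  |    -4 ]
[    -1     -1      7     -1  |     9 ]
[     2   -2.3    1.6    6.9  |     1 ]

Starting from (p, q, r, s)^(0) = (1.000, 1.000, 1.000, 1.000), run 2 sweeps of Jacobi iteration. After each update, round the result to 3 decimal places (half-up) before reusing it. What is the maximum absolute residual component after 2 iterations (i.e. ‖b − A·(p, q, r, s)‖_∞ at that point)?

Iteration 1:
  p = (12 - (4)·1.000 - (1)·1.000 - (1.8)·1.000) / (10.8) = 0.481
  q = (-4 - (-1.8)·1.000 - (0.6)·1.000 - (-4)·1.000) / (7.4) = 0.162
  r = (9 - (-1)·1.000 - (-1)·1.000 - (-1)·1.000) / (7) = 1.714
  s = (1 - (2)·1.000 - (-2.3)·1.000 - (1.6)·1.000) / (6.9) = -0.043
Iteration 2:
  p = (12 - (4)·0.162 - (1)·1.714 - (1.8)·-0.043) / (10.8) = 0.900
  q = (-4 - (-1.8)·0.481 - (0.6)·1.714 - (-4)·-0.043) / (7.4) = -0.586
  r = (9 - (-1)·0.481 - (-1)·0.162 - (-1)·-0.043) / (7) = 1.371
  s = (1 - (2)·0.481 - (-2.3)·0.162 - (1.6)·1.714) / (6.9) = -0.338
Residual b − A·x = (3.861, -0.218, -0.621, -2.009); ∞-norm = 3.861

3.861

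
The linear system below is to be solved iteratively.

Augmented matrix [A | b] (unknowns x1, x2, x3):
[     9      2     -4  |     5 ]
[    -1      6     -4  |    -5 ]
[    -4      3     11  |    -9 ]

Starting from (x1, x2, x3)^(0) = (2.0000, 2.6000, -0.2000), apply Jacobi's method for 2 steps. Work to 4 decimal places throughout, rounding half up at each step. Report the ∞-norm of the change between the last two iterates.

Iteration 1:
  x1 = (5 - (2)·2.6000 - (-4)·-0.2000) / (9) = -0.1111
  x2 = (-5 - (-1)·2.0000 - (-4)·-0.2000) / (6) = -0.6333
  x3 = (-9 - (-4)·2.0000 - (3)·2.6000) / (11) = -0.8000
Iteration 2:
  x1 = (5 - (2)·-0.6333 - (-4)·-0.8000) / (9) = 0.3407
  x2 = (-5 - (-1)·-0.1111 - (-4)·-0.8000) / (6) = -1.3852
  x3 = (-9 - (-4)·-0.1111 - (3)·-0.6333) / (11) = -0.6859
Change: (0.4518, -0.7519, 0.1141) → max |·| = 0.7519

0.7519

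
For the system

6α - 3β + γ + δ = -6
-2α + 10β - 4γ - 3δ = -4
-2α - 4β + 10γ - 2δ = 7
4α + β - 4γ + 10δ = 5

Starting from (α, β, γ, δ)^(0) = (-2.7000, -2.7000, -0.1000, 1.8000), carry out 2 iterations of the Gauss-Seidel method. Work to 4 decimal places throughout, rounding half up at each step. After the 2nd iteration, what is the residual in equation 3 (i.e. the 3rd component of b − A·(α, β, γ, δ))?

-0.6484

Iteration 1:
  α = (-6 - (-3)·-2.7000 - (1)·-0.1000 - (1)·1.8000) / (6) = -2.6333
  β = (-4 - (-2)·-2.6333 - (-4)·-0.1000 - (-3)·1.8000) / (10) = -0.4267
  γ = (7 - (-2)·-2.6333 - (-4)·-0.4267 - (-2)·1.8000) / (10) = 0.3627
  δ = (5 - (4)·-2.6333 - (1)·-0.4267 - (-4)·0.3627) / (10) = 1.7411
Iteration 2:
  α = (-6 - (-3)·-0.4267 - (1)·0.3627 - (1)·1.7411) / (6) = -1.5640
  β = (-4 - (-2)·-1.5640 - (-4)·0.3627 - (-3)·1.7411) / (10) = -0.0454
  γ = (7 - (-2)·-1.5640 - (-4)·-0.0454 - (-2)·1.7411) / (10) = 0.7173
  δ = (5 - (4)·-1.5640 - (1)·-0.0454 - (-4)·0.7173) / (10) = 1.4171
Residual b − A·x = (1.1134, 0.4465, -0.6484, -0.0004)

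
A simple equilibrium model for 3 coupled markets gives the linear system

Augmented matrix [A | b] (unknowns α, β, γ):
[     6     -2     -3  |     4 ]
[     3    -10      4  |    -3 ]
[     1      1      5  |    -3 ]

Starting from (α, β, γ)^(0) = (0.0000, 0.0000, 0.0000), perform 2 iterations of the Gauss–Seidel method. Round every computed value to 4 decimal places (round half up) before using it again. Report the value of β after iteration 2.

Iteration 1:
  α = (4 - (-2)·0.0000 - (-3)·0.0000) / (6) = 0.6667
  β = (-3 - (3)·0.6667 - (4)·0.0000) / (-10) = 0.5000
  γ = (-3 - (1)·0.6667 - (1)·0.5000) / (5) = -0.8333
Iteration 2:
  α = (4 - (-2)·0.5000 - (-3)·-0.8333) / (6) = 0.4167
  β = (-3 - (3)·0.4167 - (4)·-0.8333) / (-10) = 0.0917
  γ = (-3 - (1)·0.4167 - (1)·0.0917) / (5) = -0.7017

0.0917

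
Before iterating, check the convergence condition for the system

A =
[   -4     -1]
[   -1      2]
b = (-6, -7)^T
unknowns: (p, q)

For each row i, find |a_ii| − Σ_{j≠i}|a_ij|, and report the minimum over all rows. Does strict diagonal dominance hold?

row 1: |-4| − (1) = 3
row 2: |2| − (1) = 1
minimum over rows = 1 → strictly diagonally dominant (convergence guaranteed)

1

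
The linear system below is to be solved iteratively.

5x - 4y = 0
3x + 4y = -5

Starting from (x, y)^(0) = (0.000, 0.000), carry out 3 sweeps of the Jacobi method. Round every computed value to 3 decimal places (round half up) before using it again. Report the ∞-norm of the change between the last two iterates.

0.750

Iteration 1:
  x = (0 - (-4)·0.000) / (5) = 0.000
  y = (-5 - (3)·0.000) / (4) = -1.250
Iteration 2:
  x = (0 - (-4)·-1.250) / (5) = -1.000
  y = (-5 - (3)·0.000) / (4) = -1.250
Iteration 3:
  x = (0 - (-4)·-1.250) / (5) = -1.000
  y = (-5 - (3)·-1.000) / (4) = -0.500
Change: (0.000, 0.750) → max |·| = 0.750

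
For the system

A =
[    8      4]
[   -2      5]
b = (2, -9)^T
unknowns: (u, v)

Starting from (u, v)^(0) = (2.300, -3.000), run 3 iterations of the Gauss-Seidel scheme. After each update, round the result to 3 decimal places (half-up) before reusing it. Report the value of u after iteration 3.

Iteration 1:
  u = (2 - (4)·-3.000) / (8) = 1.750
  v = (-9 - (-2)·1.750) / (5) = -1.100
Iteration 2:
  u = (2 - (4)·-1.100) / (8) = 0.800
  v = (-9 - (-2)·0.800) / (5) = -1.480
Iteration 3:
  u = (2 - (4)·-1.480) / (8) = 0.990
  v = (-9 - (-2)·0.990) / (5) = -1.404

0.990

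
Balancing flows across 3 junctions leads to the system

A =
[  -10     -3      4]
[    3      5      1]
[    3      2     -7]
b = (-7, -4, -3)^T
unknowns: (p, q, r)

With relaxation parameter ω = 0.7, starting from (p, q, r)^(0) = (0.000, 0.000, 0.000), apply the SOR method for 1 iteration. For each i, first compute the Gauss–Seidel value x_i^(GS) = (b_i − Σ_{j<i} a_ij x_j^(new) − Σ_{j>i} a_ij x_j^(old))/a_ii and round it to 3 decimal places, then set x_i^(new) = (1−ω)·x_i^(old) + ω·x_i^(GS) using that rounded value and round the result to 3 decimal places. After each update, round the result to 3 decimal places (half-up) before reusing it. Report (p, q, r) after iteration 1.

(0.490, -0.766, 0.294)

Iteration 1:
  p: GS value = (-7 - (-3)·0.000 - (4)·0.000) / (-10) = 0.700;  p ← (1−ω)·0.000 + ω·0.700 = 0.490
  q: GS value = (-4 - (3)·0.490 - (1)·0.000) / (5) = -1.094;  q ← (1−ω)·0.000 + ω·-1.094 = -0.766
  r: GS value = (-3 - (3)·0.490 - (2)·-0.766) / (-7) = 0.420;  r ← (1−ω)·0.000 + ω·0.420 = 0.294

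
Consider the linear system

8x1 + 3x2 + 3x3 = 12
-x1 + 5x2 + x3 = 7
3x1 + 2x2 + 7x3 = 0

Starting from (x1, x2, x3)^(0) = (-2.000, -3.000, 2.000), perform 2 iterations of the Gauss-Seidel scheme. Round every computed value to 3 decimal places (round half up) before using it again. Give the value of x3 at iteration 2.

-1.164

Iteration 1:
  x1 = (12 - (3)·-3.000 - (3)·2.000) / (8) = 1.875
  x2 = (7 - (-1)·1.875 - (1)·2.000) / (5) = 1.375
  x3 = (0 - (3)·1.875 - (2)·1.375) / (7) = -1.196
Iteration 2:
  x1 = (12 - (3)·1.375 - (3)·-1.196) / (8) = 1.433
  x2 = (7 - (-1)·1.433 - (1)·-1.196) / (5) = 1.926
  x3 = (0 - (3)·1.433 - (2)·1.926) / (7) = -1.164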